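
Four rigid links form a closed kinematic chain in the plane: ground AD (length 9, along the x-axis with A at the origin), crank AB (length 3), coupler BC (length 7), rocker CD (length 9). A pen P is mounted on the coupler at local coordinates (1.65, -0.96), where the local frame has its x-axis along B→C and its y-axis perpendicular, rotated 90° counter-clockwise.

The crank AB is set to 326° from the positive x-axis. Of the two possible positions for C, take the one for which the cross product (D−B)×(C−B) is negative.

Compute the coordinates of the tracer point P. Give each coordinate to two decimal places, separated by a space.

2.23 -3.57

A=(0,0), D=(9.00,0)
B = A + 3.00·(cos326°, sin326°) = (2.4871, -1.6776)
|BD| = 6.7255
circle(B,7.00) ∩ circle(D,9.00): a=0.9837, h=6.9305
  candidates: C₊=(1.7110,5.2793) cross=46.611; C₋=(5.1685,-8.1437) cross=-46.611
  mode - wants cross < 0 → take C=(5.1685,-8.1437) (cross=-46.611)
ex = (C−B)/|BC| = (0.3831,-0.9237); ey = (0.9237,0.3831)
P = B + 1.65·ex + -0.96·ey = (2.2324,-3.5695)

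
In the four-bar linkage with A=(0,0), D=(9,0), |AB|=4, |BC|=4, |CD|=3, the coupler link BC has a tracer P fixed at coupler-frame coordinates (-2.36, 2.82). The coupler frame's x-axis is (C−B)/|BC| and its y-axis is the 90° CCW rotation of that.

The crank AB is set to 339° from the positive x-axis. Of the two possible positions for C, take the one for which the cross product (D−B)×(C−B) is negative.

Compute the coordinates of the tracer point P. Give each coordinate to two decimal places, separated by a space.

A=(0,0), D=(9.00,0)
B = A + 4.00·(cos339°, sin339°) = (3.7343, -1.4335)
|BD| = 5.4573
circle(B,4.00) ∩ circle(D,3.00): a=3.3700, h=2.1548
  candidates: C₊=(6.4200,1.5309) cross=11.759; C₋=(7.5520,-2.6274) cross=-11.759
  mode - wants cross < 0 → take C=(7.5520,-2.6274) (cross=-11.759)
ex = (C−B)/|BC| = (0.9544,-0.2985); ey = (0.2985,0.9544)
P = B + -2.36·ex + 2.82·ey = (2.3236,1.9624)

2.32 1.96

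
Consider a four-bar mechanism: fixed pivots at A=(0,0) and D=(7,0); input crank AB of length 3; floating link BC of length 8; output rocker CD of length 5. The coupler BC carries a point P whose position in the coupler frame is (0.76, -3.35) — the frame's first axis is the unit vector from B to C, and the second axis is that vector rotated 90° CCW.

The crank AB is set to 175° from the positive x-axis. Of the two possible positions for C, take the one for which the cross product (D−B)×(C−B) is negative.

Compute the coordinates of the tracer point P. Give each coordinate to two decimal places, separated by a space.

A=(0,0), D=(7.00,0)
B = A + 3.00·(cos175°, sin175°) = (-2.9886, 0.2615)
|BD| = 9.9920
circle(B,8.00) ∩ circle(D,5.00): a=6.9476, h=3.9663
  candidates: C₊=(4.0604,4.0446) cross=39.631; C₋=(3.8528,-3.8853) cross=-39.631
  mode - wants cross < 0 → take C=(3.8528,-3.8853) (cross=-39.631)
ex = (C−B)/|BC| = (0.8552,-0.5183); ey = (0.5183,0.8552)
P = B + 0.76·ex + -3.35·ey = (-4.0751,-2.9973)

-4.08 -3.00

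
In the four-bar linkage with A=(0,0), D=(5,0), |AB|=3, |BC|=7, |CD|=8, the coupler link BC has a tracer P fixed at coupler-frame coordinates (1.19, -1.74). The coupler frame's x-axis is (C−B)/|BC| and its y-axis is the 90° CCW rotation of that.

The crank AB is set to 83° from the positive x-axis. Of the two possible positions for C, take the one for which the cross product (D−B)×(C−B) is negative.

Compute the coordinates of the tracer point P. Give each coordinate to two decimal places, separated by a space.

-1.69 2.50

A=(0,0), D=(5.00,0)
B = A + 3.00·(cos83°, sin83°) = (0.3656, 2.9776)
|BD| = 5.5085
circle(B,7.00) ∩ circle(D,8.00): a=1.3927, h=6.8600
  candidates: C₊=(5.2455,7.9962) cross=37.789; C₋=(-2.1709,-3.5466) cross=-37.789
  mode - wants cross < 0 → take C=(-2.1709,-3.5466) (cross=-37.789)
ex = (C−B)/|BC| = (-0.3624,-0.9320); ey = (0.9320,-0.3624)
P = B + 1.19·ex + -1.74·ey = (-1.6873,2.4990)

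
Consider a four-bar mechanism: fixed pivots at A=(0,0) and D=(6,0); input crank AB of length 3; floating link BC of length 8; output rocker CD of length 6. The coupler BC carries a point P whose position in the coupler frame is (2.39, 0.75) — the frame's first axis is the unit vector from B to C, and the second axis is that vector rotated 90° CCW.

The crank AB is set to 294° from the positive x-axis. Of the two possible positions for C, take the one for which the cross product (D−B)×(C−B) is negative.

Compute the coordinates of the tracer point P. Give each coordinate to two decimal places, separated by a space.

A=(0,0), D=(6.00,0)
B = A + 3.00·(cos294°, sin294°) = (1.2202, -2.7406)
|BD| = 5.5098
circle(B,8.00) ∩ circle(D,6.00): a=5.2958, h=5.9962
  candidates: C₊=(2.8318,5.0954) cross=33.038; C₋=(8.7970,-5.3082) cross=-33.038
  mode - wants cross < 0 → take C=(8.7970,-5.3082) (cross=-33.038)
ex = (C−B)/|BC| = (0.9471,-0.3209); ey = (0.3209,0.9471)
P = B + 2.39·ex + 0.75·ey = (3.7245,-2.7974)

3.72 -2.80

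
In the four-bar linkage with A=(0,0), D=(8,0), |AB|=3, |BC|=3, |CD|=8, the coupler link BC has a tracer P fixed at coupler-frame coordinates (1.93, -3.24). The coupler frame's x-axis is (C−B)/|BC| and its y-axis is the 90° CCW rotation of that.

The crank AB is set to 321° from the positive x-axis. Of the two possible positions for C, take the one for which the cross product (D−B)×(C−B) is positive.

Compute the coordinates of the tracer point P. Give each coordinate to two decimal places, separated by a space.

2.87 1.84

A=(0,0), D=(8.00,0)
B = A + 3.00·(cos321°, sin321°) = (2.3314, -1.8880)
|BD| = 5.9747
circle(B,3.00) ∩ circle(D,8.00): a=-1.6154, h=2.5279
  candidates: C₊=(-0.0000,-0.0000) cross=15.104; C₋=(1.5976,-4.7968) cross=-15.104
  mode + wants cross > 0 → take C=(-0.0000,-0.0000) (cross=15.104)
ex = (C−B)/|BC| = (-0.7771,0.6293); ey = (-0.6293,-0.7771)
P = B + 1.93·ex + -3.24·ey = (2.8705,1.8446)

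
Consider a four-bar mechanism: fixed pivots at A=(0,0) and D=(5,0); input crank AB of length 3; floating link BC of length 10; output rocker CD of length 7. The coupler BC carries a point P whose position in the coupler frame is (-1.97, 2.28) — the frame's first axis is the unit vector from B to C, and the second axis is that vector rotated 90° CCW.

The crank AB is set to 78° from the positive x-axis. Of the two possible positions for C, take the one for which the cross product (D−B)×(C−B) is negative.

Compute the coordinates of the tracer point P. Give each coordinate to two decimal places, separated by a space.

2.34 5.41

A=(0,0), D=(5.00,0)
B = A + 3.00·(cos78°, sin78°) = (0.6237, 2.9344)
|BD| = 5.2690
circle(B,10.00) ∩ circle(D,7.00): a=7.4741, h=6.6436
  candidates: C₊=(10.5314,4.2899) cross=35.005; C₋=(3.1315,-6.7460) cross=-35.005
  mode - wants cross < 0 → take C=(3.1315,-6.7460) (cross=-35.005)
ex = (C−B)/|BC| = (0.2508,-0.9680); ey = (0.9680,0.2508)
P = B + -1.97·ex + 2.28·ey = (2.3369,5.4133)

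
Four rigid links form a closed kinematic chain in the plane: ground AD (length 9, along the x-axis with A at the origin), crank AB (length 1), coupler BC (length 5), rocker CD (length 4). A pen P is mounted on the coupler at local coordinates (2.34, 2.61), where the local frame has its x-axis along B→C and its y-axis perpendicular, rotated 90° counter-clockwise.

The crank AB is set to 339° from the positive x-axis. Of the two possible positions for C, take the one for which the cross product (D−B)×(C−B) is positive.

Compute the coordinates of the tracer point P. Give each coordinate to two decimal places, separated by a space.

A=(0,0), D=(9.00,0)
B = A + 1.00·(cos339°, sin339°) = (0.9336, -0.3584)
|BD| = 8.0744
circle(B,5.00) ∩ circle(D,4.00): a=4.5945, h=1.9724
  candidates: C₊=(5.4360,1.8160) cross=15.926; C₋=(5.6111,-2.1249) cross=-15.926
  mode + wants cross > 0 → take C=(5.4360,1.8160) (cross=15.926)
ex = (C−B)/|BC| = (0.9005,0.4349); ey = (-0.4349,0.9005)
P = B + 2.34·ex + 2.61·ey = (1.9057,3.0095)

1.91 3.01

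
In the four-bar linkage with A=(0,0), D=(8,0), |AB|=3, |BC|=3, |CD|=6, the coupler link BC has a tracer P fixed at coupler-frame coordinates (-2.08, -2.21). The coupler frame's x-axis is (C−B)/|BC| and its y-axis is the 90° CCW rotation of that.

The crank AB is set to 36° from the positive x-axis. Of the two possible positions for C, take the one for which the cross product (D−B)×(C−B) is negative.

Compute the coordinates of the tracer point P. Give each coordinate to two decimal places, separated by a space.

0.44 4.05

A=(0,0), D=(8.00,0)
B = A + 3.00·(cos36°, sin36°) = (2.4271, 1.7634)
|BD| = 5.8453
circle(B,3.00) ∩ circle(D,6.00): a=0.6131, h=2.9367
  candidates: C₊=(3.8975,4.3783) cross=17.166; C₋=(2.1256,-1.2215) cross=-17.166
  mode - wants cross < 0 → take C=(2.1256,-1.2215) (cross=-17.166)
ex = (C−B)/|BC| = (-0.1005,-0.9949); ey = (0.9949,-0.1005)
P = B + -2.08·ex + -2.21·ey = (0.4372,4.0549)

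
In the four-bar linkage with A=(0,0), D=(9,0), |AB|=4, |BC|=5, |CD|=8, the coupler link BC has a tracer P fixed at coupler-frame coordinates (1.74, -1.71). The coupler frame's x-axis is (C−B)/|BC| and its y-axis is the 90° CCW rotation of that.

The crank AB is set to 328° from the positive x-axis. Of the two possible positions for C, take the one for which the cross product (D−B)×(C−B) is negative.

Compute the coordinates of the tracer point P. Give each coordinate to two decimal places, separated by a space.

2.30 -4.30

A=(0,0), D=(9.00,0)
B = A + 4.00·(cos328°, sin328°) = (3.3922, -2.1197)
|BD| = 5.9950
circle(B,5.00) ∩ circle(D,8.00): a=-0.2552, h=4.9935
  candidates: C₊=(1.3880,2.4610) cross=29.936; C₋=(4.9191,-6.8808) cross=-29.936
  mode - wants cross < 0 → take C=(4.9191,-6.8808) (cross=-29.936)
ex = (C−B)/|BC| = (0.3054,-0.9522); ey = (0.9522,0.3054)
P = B + 1.74·ex + -1.71·ey = (2.2952,-4.2988)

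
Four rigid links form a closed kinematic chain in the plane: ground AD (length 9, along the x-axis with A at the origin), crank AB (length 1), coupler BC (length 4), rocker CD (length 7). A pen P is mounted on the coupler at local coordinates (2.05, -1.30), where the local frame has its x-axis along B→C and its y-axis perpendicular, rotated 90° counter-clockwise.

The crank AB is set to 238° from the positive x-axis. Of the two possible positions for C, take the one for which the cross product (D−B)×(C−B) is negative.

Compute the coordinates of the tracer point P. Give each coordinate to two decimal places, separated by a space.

0.40 -3.09

A=(0,0), D=(9.00,0)
B = A + 1.00·(cos238°, sin238°) = (-0.5299, -0.8480)
|BD| = 9.5676
circle(B,4.00) ∩ circle(D,7.00): a=3.0592, h=2.5771
  candidates: C₊=(2.2888,1.9900) cross=24.656; C₋=(2.7457,-3.1438) cross=-24.656
  mode - wants cross < 0 → take C=(2.7457,-3.1438) (cross=-24.656)
ex = (C−B)/|BC| = (0.8189,-0.5739); ey = (0.5739,0.8189)
P = B + 2.05·ex + -1.30·ey = (0.4027,-3.0892)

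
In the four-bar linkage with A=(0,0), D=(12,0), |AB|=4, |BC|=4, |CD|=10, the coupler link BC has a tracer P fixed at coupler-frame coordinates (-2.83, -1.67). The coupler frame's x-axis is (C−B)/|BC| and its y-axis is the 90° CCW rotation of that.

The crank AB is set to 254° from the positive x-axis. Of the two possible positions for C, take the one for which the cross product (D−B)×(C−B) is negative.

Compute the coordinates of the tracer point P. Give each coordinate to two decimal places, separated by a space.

A=(0,0), D=(12.00,0)
B = A + 4.00·(cos254°, sin254°) = (-1.1025, -3.8450)
|BD| = 13.6551
circle(B,4.00) ∩ circle(D,10.00): a=3.7518, h=1.3872
  candidates: C₊=(2.1068,-1.4576) cross=18.942; C₋=(2.8880,-4.1197) cross=-18.942
  mode - wants cross < 0 → take C=(2.8880,-4.1197) (cross=-18.942)
ex = (C−B)/|BC| = (0.9976,-0.0687); ey = (0.0687,0.9976)
P = B + -2.83·ex + -1.67·ey = (-4.0405,-5.3168)

-4.04 -5.32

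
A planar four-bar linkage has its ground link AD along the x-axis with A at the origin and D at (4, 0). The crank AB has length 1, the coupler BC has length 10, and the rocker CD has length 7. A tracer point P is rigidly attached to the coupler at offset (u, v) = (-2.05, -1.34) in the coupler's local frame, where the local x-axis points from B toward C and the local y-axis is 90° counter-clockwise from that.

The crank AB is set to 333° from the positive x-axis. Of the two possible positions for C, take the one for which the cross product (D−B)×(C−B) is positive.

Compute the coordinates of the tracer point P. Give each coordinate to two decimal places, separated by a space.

-0.48 -2.48

A=(0,0), D=(4.00,0)
B = A + 1.00·(cos333°, sin333°) = (0.8910, -0.4540)
|BD| = 3.1420
circle(B,10.00) ∩ circle(D,7.00): a=9.6869, h=2.4827
  candidates: C₊=(10.1175,3.4023) cross=7.800; C₋=(10.8350,-1.5109) cross=-7.800
  mode + wants cross > 0 → take C=(10.1175,3.4023) (cross=7.800)
ex = (C−B)/|BC| = (0.9227,0.3856); ey = (-0.3856,0.9227)
P = B + -2.05·ex + -1.34·ey = (-0.4837,-2.4809)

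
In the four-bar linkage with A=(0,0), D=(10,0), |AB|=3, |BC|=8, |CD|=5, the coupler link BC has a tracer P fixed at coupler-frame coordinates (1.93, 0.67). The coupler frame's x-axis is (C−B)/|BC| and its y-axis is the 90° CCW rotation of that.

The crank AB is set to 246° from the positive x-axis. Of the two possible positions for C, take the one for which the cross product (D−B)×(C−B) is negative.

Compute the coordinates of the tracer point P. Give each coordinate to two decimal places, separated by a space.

0.78 -2.32

A=(0,0), D=(10.00,0)
B = A + 3.00·(cos246°, sin246°) = (-1.2202, -2.7406)
|BD| = 11.5501
circle(B,8.00) ∩ circle(D,5.00): a=7.4633, h=2.8807
  candidates: C₊=(5.3464,1.8287) cross=33.273; C₋=(6.7135,-3.7682) cross=-33.273
  mode - wants cross < 0 → take C=(6.7135,-3.7682) (cross=-33.273)
ex = (C−B)/|BC| = (0.9917,-0.1284); ey = (0.1284,0.9917)
P = B + 1.93·ex + 0.67·ey = (0.7799,-2.3241)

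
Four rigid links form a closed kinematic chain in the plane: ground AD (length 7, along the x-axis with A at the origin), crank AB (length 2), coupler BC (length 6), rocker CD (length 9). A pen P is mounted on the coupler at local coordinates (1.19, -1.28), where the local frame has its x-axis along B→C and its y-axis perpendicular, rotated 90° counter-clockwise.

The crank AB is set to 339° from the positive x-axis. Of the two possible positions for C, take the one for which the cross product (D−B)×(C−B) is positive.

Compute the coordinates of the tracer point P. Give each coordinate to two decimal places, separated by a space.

A=(0,0), D=(7.00,0)
B = A + 2.00·(cos339°, sin339°) = (1.8672, -0.7167)
|BD| = 5.1826
circle(B,6.00) ∩ circle(D,9.00): a=-1.7501, h=5.7391
  candidates: C₊=(-0.6598,4.7252) cross=29.744; C₋=(0.9276,-6.6427) cross=-29.744
  mode + wants cross > 0 → take C=(-0.6598,4.7252) (cross=29.744)
ex = (C−B)/|BC| = (-0.4212,0.9070); ey = (-0.9070,-0.4212)
P = B + 1.19·ex + -1.28·ey = (2.5269,0.9017)

2.53 0.90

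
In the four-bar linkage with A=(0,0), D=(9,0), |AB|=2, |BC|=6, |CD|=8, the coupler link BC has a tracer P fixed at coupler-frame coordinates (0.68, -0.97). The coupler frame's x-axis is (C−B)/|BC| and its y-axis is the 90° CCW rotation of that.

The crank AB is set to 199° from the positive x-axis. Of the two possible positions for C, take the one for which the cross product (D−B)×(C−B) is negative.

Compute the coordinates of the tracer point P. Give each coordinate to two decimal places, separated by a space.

A=(0,0), D=(9.00,0)
B = A + 2.00·(cos199°, sin199°) = (-1.8910, -0.6511)
|BD| = 10.9105
circle(B,6.00) ∩ circle(D,8.00): a=4.1721, h=4.3121
  candidates: C₊=(2.0163,3.9022) cross=47.047; C₋=(2.5309,-4.7065) cross=-47.047
  mode - wants cross < 0 → take C=(2.5309,-4.7065) (cross=-47.047)
ex = (C−B)/|BC| = (0.7370,-0.6759); ey = (0.6759,0.7370)
P = B + 0.68·ex + -0.97·ey = (-2.0455,-1.8256)

-2.05 -1.83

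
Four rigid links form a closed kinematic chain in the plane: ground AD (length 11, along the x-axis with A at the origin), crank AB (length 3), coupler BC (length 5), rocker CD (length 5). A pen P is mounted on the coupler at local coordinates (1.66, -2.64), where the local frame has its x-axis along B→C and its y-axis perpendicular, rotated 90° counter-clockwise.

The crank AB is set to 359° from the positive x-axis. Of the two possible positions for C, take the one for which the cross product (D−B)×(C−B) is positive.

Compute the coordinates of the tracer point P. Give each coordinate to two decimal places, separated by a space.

A=(0,0), D=(11.00,0)
B = A + 3.00·(cos359°, sin359°) = (2.9995, -0.0524)
|BD| = 8.0006
circle(B,5.00) ∩ circle(D,5.00): a=4.0003, h=2.9996
  candidates: C₊=(6.9801,2.9733) cross=23.999; C₋=(7.0194,-3.0257) cross=-23.999
  mode + wants cross > 0 → take C=(6.9801,2.9733) (cross=23.999)
ex = (C−B)/|BC| = (0.7961,0.6051); ey = (-0.6051,0.7961)
P = B + 1.66·ex + -2.64·ey = (5.9187,-1.1496)

5.92 -1.15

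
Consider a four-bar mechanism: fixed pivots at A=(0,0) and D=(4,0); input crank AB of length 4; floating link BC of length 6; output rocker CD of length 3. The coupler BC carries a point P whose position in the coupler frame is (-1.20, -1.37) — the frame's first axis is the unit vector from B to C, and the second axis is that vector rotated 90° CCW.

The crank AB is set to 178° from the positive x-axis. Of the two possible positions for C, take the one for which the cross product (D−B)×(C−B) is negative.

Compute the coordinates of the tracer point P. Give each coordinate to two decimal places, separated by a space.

A=(0,0), D=(4.00,0)
B = A + 4.00·(cos178°, sin178°) = (-3.9976, 0.1396)
|BD| = 7.9988
circle(B,6.00) ∩ circle(D,3.00): a=5.6871, h=1.9122
  candidates: C₊=(1.7221,1.9522) cross=15.295; C₋=(1.6553,-1.8715) cross=-15.295
  mode - wants cross < 0 → take C=(1.6553,-1.8715) (cross=-15.295)
ex = (C−B)/|BC| = (0.9422,-0.3352); ey = (0.3352,0.9422)
P = B + -1.20·ex + -1.37·ey = (-5.5874,-0.7489)

-5.59 -0.75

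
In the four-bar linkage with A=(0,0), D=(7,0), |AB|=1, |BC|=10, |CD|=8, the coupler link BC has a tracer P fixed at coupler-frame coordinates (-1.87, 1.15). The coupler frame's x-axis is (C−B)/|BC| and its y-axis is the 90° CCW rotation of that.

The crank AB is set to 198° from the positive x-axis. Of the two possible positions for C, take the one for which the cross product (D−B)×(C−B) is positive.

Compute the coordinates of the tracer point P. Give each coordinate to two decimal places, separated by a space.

A=(0,0), D=(7.00,0)
B = A + 1.00·(cos198°, sin198°) = (-0.9511, -0.3090)
|BD| = 7.9571
circle(B,10.00) ∩ circle(D,8.00): a=6.2407, h=7.8137
  candidates: C₊=(4.9815,7.7412) cross=62.174; C₋=(5.5884,-7.8745) cross=-62.174
  mode + wants cross > 0 → take C=(4.9815,7.7412) (cross=62.174)
ex = (C−B)/|BC| = (0.5933,0.8050); ey = (-0.8050,0.5933)
P = B + -1.87·ex + 1.15·ey = (-2.9862,-1.1322)

-2.99 -1.13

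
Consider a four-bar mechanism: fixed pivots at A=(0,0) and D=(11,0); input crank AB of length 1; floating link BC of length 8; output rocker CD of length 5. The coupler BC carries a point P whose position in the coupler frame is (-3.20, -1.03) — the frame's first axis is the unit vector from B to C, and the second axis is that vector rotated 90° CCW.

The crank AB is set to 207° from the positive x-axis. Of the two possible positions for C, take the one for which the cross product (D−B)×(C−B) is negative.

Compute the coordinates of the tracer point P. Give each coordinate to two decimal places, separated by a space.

-4.25 -0.55

A=(0,0), D=(11.00,0)
B = A + 1.00·(cos207°, sin207°) = (-0.8910, -0.4540)
|BD| = 11.8997
circle(B,8.00) ∩ circle(D,5.00): a=7.5885, h=2.5326
  candidates: C₊=(6.5954,2.3663) cross=30.137; C₋=(6.7886,-2.6952) cross=-30.137
  mode - wants cross < 0 → take C=(6.7886,-2.6952) (cross=-30.137)
ex = (C−B)/|BC| = (0.9600,-0.2802); ey = (0.2802,0.9600)
P = B + -3.20·ex + -1.03·ey = (-4.2514,-0.5462)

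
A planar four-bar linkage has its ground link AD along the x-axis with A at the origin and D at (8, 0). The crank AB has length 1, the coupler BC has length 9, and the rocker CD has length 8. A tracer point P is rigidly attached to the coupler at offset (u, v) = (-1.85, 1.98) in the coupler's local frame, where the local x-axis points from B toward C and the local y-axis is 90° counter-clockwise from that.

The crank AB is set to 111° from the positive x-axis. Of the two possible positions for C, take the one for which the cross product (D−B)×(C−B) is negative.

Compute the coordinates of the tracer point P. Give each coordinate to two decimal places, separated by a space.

A=(0,0), D=(8.00,0)
B = A + 1.00·(cos111°, sin111°) = (-0.3584, 0.9336)
|BD| = 8.4103
circle(B,9.00) ∩ circle(D,8.00): a=5.2158, h=7.3345
  candidates: C₊=(5.6394,7.6438) cross=61.686; C₋=(4.0111,-6.9346) cross=-61.686
  mode - wants cross < 0 → take C=(4.0111,-6.9346) (cross=-61.686)
ex = (C−B)/|BC| = (0.4855,-0.8742); ey = (0.8742,0.4855)
P = B + -1.85·ex + 1.98·ey = (0.4745,3.5122)

0.47 3.51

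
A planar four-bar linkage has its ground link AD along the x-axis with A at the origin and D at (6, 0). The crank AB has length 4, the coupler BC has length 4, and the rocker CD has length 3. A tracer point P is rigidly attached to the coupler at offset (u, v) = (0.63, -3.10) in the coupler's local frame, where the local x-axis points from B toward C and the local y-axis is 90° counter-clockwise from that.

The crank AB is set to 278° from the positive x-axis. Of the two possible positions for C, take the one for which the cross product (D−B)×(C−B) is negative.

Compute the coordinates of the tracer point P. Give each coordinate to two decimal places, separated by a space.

A=(0,0), D=(6.00,0)
B = A + 4.00·(cos278°, sin278°) = (0.5567, -3.9611)
|BD| = 6.7320
circle(B,4.00) ∩ circle(D,3.00): a=3.8859, h=0.9486
  candidates: C₊=(3.1406,-0.9076) cross=6.386; C₋=(4.2569,-2.4416) cross=-6.386
  mode - wants cross < 0 → take C=(4.2569,-2.4416) (cross=-6.386)
ex = (C−B)/|BC| = (0.9250,0.3799); ey = (-0.3799,0.9250)
P = B + 0.63·ex + -3.10·ey = (2.3171,-6.5894)

2.32 -6.59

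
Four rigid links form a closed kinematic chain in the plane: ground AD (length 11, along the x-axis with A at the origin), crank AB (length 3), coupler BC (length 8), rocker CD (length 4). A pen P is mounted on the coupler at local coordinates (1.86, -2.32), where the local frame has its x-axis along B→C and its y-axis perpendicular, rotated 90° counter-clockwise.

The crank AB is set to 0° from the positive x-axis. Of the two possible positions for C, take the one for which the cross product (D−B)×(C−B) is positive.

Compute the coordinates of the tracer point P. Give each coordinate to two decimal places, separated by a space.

A=(0,0), D=(11.00,0)
B = A + 3.00·(cos0°, sin0°) = (3.0000, 0.0000)
|BD| = 8.0000
circle(B,8.00) ∩ circle(D,4.00): a=7.0000, h=3.8730
  candidates: C₊=(10.0000,3.8730) cross=30.984; C₋=(10.0000,-3.8730) cross=-30.984
  mode + wants cross > 0 → take C=(10.0000,3.8730) (cross=30.984)
ex = (C−B)/|BC| = (0.8750,0.4841); ey = (-0.4841,0.8750)
P = B + 1.86·ex + -2.32·ey = (5.7507,-1.1295)

5.75 -1.13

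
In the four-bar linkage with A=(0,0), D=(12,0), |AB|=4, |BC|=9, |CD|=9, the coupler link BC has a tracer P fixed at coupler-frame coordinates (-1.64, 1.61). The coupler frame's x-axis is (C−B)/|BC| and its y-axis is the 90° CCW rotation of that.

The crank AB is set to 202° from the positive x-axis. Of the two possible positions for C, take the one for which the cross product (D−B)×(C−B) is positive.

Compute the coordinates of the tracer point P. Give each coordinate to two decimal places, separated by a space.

-5.97 -1.09

A=(0,0), D=(12.00,0)
B = A + 4.00·(cos202°, sin202°) = (-3.7087, -1.4984)
|BD| = 15.7800
circle(B,9.00) ∩ circle(D,9.00): a=7.8900, h=4.3298
  candidates: C₊=(3.7345,3.5611) cross=68.325; C₋=(4.5568,-5.0595) cross=-68.325
  mode + wants cross > 0 → take C=(3.7345,3.5611) (cross=68.325)
ex = (C−B)/|BC| = (0.8270,0.5622); ey = (-0.5622,0.8270)
P = B + -1.64·ex + 1.61·ey = (-5.9701,-1.0889)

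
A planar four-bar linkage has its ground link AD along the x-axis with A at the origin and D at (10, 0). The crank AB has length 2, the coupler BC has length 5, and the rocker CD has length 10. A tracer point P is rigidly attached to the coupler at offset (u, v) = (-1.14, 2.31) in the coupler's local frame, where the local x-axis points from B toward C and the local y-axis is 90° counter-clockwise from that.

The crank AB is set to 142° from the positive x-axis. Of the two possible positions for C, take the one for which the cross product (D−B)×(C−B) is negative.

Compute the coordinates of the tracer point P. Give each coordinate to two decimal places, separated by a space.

0.03 3.25

A=(0,0), D=(10.00,0)
B = A + 2.00·(cos142°, sin142°) = (-1.5760, 1.2313)
|BD| = 11.6413
circle(B,5.00) ∩ circle(D,10.00): a=2.5994, h=4.2712
  candidates: C₊=(1.4605,5.2036) cross=49.723; C₋=(0.5570,-3.2909) cross=-49.723
  mode - wants cross < 0 → take C=(0.5570,-3.2909) (cross=-49.723)
ex = (C−B)/|BC| = (0.4266,-0.9044); ey = (0.9044,0.4266)
P = B + -1.14·ex + 2.31·ey = (0.0269,3.2478)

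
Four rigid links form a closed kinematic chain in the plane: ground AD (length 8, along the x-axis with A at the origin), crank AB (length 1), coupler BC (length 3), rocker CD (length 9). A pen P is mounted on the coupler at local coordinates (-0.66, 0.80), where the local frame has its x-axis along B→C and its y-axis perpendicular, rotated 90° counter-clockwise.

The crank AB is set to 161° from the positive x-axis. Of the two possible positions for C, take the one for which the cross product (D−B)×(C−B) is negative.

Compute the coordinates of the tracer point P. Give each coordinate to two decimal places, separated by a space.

A=(0,0), D=(8.00,0)
B = A + 1.00·(cos161°, sin161°) = (-0.9455, 0.3256)
|BD| = 8.9514
circle(B,3.00) ∩ circle(D,9.00): a=0.4540, h=2.9654
  candidates: C₊=(-0.3839,3.2725) cross=26.545; C₋=(-0.5997,-2.6544) cross=-26.545
  mode - wants cross < 0 → take C=(-0.5997,-2.6544) (cross=-26.545)
ex = (C−B)/|BC| = (0.1153,-0.9933); ey = (0.9933,0.1153)
P = B + -0.66·ex + 0.80·ey = (-0.2269,1.0734)

-0.23 1.07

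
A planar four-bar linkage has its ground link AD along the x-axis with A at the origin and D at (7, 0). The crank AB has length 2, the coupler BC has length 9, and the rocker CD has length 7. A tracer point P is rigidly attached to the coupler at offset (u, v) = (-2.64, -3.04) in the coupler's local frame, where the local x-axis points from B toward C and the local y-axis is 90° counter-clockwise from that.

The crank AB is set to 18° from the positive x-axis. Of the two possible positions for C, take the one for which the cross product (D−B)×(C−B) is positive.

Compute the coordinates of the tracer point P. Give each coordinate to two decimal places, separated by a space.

2.11 -3.40

A=(0,0), D=(7.00,0)
B = A + 2.00·(cos18°, sin18°) = (1.9021, 0.6180)
|BD| = 5.1352
circle(B,9.00) ∩ circle(D,7.00): a=5.6833, h=6.9785
  candidates: C₊=(8.3840,6.8618) cross=35.836; C₋=(6.7043,-6.9938) cross=-35.836
  mode + wants cross > 0 → take C=(8.3840,6.8618) (cross=35.836)
ex = (C−B)/|BC| = (0.7202,0.6938); ey = (-0.6938,0.7202)
P = B + -2.64·ex + -3.04·ey = (2.1098,-3.4029)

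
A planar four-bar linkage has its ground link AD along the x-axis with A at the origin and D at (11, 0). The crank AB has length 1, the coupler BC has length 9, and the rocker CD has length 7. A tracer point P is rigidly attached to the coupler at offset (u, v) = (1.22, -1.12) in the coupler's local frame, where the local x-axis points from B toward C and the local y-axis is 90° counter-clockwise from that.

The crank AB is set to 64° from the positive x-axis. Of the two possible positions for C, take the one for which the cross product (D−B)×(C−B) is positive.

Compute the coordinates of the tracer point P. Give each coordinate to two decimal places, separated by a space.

A=(0,0), D=(11.00,0)
B = A + 1.00·(cos64°, sin64°) = (0.4384, 0.8988)
|BD| = 10.5998
circle(B,9.00) ∩ circle(D,7.00): a=6.8094, h=5.8849
  candidates: C₊=(7.7222,6.1852) cross=62.379; C₋=(6.7242,-5.5423) cross=-62.379
  mode + wants cross > 0 → take C=(7.7222,6.1852) (cross=62.379)
ex = (C−B)/|BC| = (0.8093,0.5874); ey = (-0.5874,0.8093)
P = B + 1.22·ex + -1.12·ey = (2.0836,0.7090)

2.08 0.71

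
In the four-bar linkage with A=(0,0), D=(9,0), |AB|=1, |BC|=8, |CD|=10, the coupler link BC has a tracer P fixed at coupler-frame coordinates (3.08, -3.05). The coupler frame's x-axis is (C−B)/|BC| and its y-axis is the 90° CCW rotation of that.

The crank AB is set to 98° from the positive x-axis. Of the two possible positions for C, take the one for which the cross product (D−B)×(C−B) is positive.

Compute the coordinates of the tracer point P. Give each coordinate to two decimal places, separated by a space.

A=(0,0), D=(9.00,0)
B = A + 1.00·(cos98°, sin98°) = (-0.1392, 0.9903)
|BD| = 9.1927
circle(B,8.00) ∩ circle(D,10.00): a=2.6383, h=7.5525
  candidates: C₊=(3.2973,8.2146) cross=69.427; C₋=(1.6701,-6.8024) cross=-69.427
  mode + wants cross > 0 → take C=(3.2973,8.2146) (cross=69.427)
ex = (C−B)/|BC| = (0.4296,0.9030); ey = (-0.9030,0.4296)
P = B + 3.08·ex + -3.05·ey = (3.9381,2.4615)

3.94 2.46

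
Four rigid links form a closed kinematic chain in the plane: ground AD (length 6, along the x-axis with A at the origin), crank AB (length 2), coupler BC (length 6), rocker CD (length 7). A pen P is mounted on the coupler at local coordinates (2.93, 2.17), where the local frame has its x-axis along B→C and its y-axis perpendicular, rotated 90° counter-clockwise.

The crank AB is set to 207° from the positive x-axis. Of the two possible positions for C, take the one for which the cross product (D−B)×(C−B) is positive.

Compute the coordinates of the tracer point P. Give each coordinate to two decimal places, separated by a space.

A=(0,0), D=(6.00,0)
B = A + 2.00·(cos207°, sin207°) = (-1.7820, -0.9080)
|BD| = 7.8348
circle(B,6.00) ∩ circle(D,7.00): a=3.0878, h=5.1445
  candidates: C₊=(0.6888,4.5597) cross=40.306; C₋=(1.8811,-5.6600) cross=-40.306
  mode + wants cross > 0 → take C=(0.6888,4.5597) (cross=40.306)
ex = (C−B)/|BC| = (0.4118,0.9113); ey = (-0.9113,0.4118)
P = B + 2.93·ex + 2.17·ey = (-2.5529,2.6557)

-2.55 2.66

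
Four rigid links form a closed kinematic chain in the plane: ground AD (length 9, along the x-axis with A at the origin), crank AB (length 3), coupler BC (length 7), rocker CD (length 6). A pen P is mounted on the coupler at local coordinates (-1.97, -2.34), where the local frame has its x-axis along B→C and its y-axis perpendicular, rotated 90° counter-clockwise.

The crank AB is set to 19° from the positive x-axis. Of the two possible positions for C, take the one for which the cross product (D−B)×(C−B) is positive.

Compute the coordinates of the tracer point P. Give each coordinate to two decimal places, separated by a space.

A=(0,0), D=(9.00,0)
B = A + 3.00·(cos19°, sin19°) = (2.8366, 0.9767)
|BD| = 6.2404
circle(B,7.00) ∩ circle(D,6.00): a=4.1618, h=5.6285
  candidates: C₊=(7.8280,5.8844) cross=35.124; C₋=(6.0661,-5.2338) cross=-35.124
  mode + wants cross > 0 → take C=(7.8280,5.8844) (cross=35.124)
ex = (C−B)/|BC| = (0.7131,0.7011); ey = (-0.7011,0.7131)
P = B + -1.97·ex + -2.34·ey = (3.0724,-2.0730)

3.07 -2.07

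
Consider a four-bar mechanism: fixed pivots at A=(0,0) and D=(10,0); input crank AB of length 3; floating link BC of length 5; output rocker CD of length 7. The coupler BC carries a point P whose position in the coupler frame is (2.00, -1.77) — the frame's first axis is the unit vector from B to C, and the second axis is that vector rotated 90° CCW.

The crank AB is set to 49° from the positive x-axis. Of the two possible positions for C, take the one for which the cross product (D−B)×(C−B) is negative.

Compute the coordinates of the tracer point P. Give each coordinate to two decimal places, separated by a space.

0.88 -0.17

A=(0,0), D=(10.00,0)
B = A + 3.00·(cos49°, sin49°) = (1.9682, 2.2641)
|BD| = 8.3448
circle(B,5.00) ∩ circle(D,7.00): a=2.7344, h=4.1860
  candidates: C₊=(5.7358,5.5513) cross=34.932; C₋=(3.4643,-2.5068) cross=-34.932
  mode - wants cross < 0 → take C=(3.4643,-2.5068) (cross=-34.932)
ex = (C−B)/|BC| = (0.2992,-0.9542); ey = (0.9542,0.2992)
P = B + 2.00·ex + -1.77·ey = (0.8777,-0.1739)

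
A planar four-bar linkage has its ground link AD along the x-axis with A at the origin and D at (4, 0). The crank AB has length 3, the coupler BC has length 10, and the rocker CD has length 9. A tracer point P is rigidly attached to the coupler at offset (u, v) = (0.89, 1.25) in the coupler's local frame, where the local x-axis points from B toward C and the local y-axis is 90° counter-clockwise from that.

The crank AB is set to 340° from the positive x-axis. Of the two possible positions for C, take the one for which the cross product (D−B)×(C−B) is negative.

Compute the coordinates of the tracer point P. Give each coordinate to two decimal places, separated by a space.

3.83 0.13

A=(0,0), D=(4.00,0)
B = A + 3.00·(cos340°, sin340°) = (2.8191, -1.0261)
|BD| = 1.5644
circle(B,10.00) ∩ circle(D,9.00): a=6.8548, h=7.2809
  candidates: C₊=(3.2181,8.9660) cross=11.390; C₋=(12.7689,-2.0263) cross=-11.390
  mode - wants cross < 0 → take C=(12.7689,-2.0263) (cross=-11.390)
ex = (C−B)/|BC| = (0.9950,-0.1000); ey = (0.1000,0.9950)
P = B + 0.89·ex + 1.25·ey = (3.8296,0.1286)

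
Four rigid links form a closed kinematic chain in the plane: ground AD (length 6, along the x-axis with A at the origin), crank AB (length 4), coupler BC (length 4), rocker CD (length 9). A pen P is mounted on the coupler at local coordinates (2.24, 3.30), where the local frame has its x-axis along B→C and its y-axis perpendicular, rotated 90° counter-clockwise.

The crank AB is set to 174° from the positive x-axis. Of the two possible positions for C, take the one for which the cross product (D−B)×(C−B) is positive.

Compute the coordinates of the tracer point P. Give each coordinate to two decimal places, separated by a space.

-5.83 3.95

A=(0,0), D=(6.00,0)
B = A + 4.00·(cos174°, sin174°) = (-3.9781, 0.4181)
|BD| = 9.9868
circle(B,4.00) ∩ circle(D,9.00): a=1.7391, h=3.6021
  candidates: C₊=(-2.0897,3.9443) cross=35.974; C₋=(-2.3913,-3.2537) cross=-35.974
  mode + wants cross > 0 → take C=(-2.0897,3.9443) (cross=35.974)
ex = (C−B)/|BC| = (0.4721,0.8815); ey = (-0.8815,0.4721)
P = B + 2.24·ex + 3.30·ey = (-5.8297,3.9507)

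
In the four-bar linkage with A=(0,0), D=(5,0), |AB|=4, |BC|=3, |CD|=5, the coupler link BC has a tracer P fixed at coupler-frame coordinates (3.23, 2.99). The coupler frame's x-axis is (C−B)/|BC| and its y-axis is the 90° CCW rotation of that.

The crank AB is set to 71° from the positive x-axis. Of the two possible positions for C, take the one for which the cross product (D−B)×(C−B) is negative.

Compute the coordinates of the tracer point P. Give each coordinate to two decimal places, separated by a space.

2.76 -0.37

A=(0,0), D=(5.00,0)
B = A + 4.00·(cos71°, sin71°) = (1.3023, 3.7821)
|BD| = 5.2894
circle(B,3.00) ∩ circle(D,5.00): a=1.1322, h=2.7781
  candidates: C₊=(4.0803,4.9147) cross=14.695; C₋=(0.1073,1.0303) cross=-14.695
  mode - wants cross < 0 → take C=(0.1073,1.0303) (cross=-14.695)
ex = (C−B)/|BC| = (-0.3983,-0.9172); ey = (0.9172,-0.3983)
P = B + 3.23·ex + 2.99·ey = (2.7583,-0.3716)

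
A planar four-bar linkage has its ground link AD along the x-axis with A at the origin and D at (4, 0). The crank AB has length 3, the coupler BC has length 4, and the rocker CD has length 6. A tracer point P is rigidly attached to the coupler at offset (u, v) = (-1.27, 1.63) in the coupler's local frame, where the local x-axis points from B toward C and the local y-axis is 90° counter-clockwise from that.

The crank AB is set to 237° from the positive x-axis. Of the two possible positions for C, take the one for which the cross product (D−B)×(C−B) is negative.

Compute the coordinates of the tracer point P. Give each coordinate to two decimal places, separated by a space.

-1.40 -0.46

A=(0,0), D=(4.00,0)
B = A + 3.00·(cos237°, sin237°) = (-1.6339, -2.5160)
|BD| = 6.1702
circle(B,4.00) ∩ circle(D,6.00): a=1.4644, h=3.7223
  candidates: C₊=(-1.8146,1.4799) cross=22.967; C₋=(1.2210,-5.3177) cross=-22.967
  mode - wants cross < 0 → take C=(1.2210,-5.3177) (cross=-22.967)
ex = (C−B)/|BC| = (0.7137,-0.7004); ey = (0.7004,0.7137)
P = B + -1.27·ex + 1.63·ey = (-1.3987,-0.4631)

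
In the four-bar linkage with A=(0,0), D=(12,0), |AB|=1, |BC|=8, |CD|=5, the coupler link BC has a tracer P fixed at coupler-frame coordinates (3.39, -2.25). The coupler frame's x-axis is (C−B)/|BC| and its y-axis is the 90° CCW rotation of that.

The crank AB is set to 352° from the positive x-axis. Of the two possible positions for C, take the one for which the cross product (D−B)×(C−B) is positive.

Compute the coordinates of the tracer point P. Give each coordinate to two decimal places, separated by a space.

5.02 -0.73

A=(0,0), D=(12.00,0)
B = A + 1.00·(cos352°, sin352°) = (0.9903, -0.1392)
|BD| = 11.0106
circle(B,8.00) ∩ circle(D,5.00): a=7.2763, h=3.3249
  candidates: C₊=(8.2240,3.2775) cross=36.609; C₋=(8.3080,-3.3719) cross=-36.609
  mode + wants cross > 0 → take C=(8.2240,3.2775) (cross=36.609)
ex = (C−B)/|BC| = (0.9042,0.4271); ey = (-0.4271,0.9042)
P = B + 3.39·ex + -2.25·ey = (5.0165,-0.7259)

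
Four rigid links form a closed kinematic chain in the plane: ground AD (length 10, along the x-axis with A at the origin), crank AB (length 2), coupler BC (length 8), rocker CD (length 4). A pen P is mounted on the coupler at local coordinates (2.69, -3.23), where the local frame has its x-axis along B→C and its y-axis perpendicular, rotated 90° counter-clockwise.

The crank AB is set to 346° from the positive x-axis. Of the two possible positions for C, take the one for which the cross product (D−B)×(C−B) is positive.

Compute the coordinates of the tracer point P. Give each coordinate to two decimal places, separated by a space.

A=(0,0), D=(10.00,0)
B = A + 2.00·(cos346°, sin346°) = (1.9406, -0.4838)
|BD| = 8.0739
circle(B,8.00) ∩ circle(D,4.00): a=7.0095, h=3.8558
  candidates: C₊=(8.7064,3.7851) cross=31.131; C₋=(9.1686,-3.9126) cross=-31.131
  mode + wants cross > 0 → take C=(8.7064,3.7851) (cross=31.131)
ex = (C−B)/|BC| = (0.8457,0.5336); ey = (-0.5336,0.8457)
P = B + 2.69·ex + -3.23·ey = (5.9392,-1.7801)

5.94 -1.78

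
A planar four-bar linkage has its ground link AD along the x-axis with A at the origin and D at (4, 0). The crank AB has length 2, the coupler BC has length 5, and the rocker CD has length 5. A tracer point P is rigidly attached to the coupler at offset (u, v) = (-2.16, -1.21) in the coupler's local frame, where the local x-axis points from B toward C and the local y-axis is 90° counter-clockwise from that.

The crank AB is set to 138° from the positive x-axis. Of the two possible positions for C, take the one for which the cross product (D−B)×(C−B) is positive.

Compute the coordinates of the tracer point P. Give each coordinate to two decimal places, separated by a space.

-2.29 -1.01

A=(0,0), D=(4.00,0)
B = A + 2.00·(cos138°, sin138°) = (-1.4863, 1.3383)
|BD| = 5.6472
circle(B,5.00) ∩ circle(D,5.00): a=2.8236, h=4.1264
  candidates: C₊=(2.2347,4.6780) cross=23.303; C₋=(0.2790,-3.3398) cross=-23.303
  mode + wants cross > 0 → take C=(2.2347,4.6780) (cross=23.303)
ex = (C−B)/|BC| = (0.7442,0.6680); ey = (-0.6680,0.7442)
P = B + -2.16·ex + -1.21·ey = (-2.2856,-1.0050)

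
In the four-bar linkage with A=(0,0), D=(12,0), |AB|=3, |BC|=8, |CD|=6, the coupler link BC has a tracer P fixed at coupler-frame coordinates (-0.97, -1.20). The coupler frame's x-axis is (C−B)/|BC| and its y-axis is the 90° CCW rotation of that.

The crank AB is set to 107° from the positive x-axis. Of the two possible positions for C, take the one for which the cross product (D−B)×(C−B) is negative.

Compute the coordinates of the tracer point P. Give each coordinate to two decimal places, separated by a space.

-2.31 2.30

A=(0,0), D=(12.00,0)
B = A + 3.00·(cos107°, sin107°) = (-0.8771, 2.8689)
|BD| = 13.1928
circle(B,8.00) ∩ circle(D,6.00): a=7.6576, h=2.3154
  candidates: C₊=(7.1007,3.4637) cross=30.547; C₋=(6.0937,-1.0563) cross=-30.547
  mode - wants cross < 0 → take C=(6.0937,-1.0563) (cross=-30.547)
ex = (C−B)/|BC| = (0.8714,-0.4907); ey = (0.4907,0.8714)
P = B + -0.97·ex + -1.20·ey = (-2.3111,2.2992)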